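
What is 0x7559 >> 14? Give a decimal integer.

0x7559 = 111010101011001
shift right by 14 → 000000000000001 = 1
(equivalently, floor(30041 / 16384))

1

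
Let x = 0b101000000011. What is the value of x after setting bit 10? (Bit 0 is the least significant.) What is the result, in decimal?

x = 101000000011
bit 10 is currently 0; set it via x | (1 << 10) = x | 1024
→ 111000000011 = 3587

3587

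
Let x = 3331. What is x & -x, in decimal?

1

x = 110100000011 = 3331
-x (two's complement) = …001011111101
AND   = 000000000001 = 1
(x & -x isolates the lowest set bit of x.)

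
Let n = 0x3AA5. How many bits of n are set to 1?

0x3AA5 = 11101010100101
Count the 1s: 1 + 1 + 1 + 1 + 1 + 1 + 1 + 1 = 8

8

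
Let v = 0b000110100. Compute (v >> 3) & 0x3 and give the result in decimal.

v = 000110100
Shift right by 3: 000110
Mask low 2 bits: 10 = 2

2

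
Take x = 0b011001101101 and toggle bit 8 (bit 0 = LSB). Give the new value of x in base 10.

x = 011001101101
bit 8 is currently 0; toggle it via x ^ (1 << 8) = x ^ 256
→ 011101101101 = 1901

1901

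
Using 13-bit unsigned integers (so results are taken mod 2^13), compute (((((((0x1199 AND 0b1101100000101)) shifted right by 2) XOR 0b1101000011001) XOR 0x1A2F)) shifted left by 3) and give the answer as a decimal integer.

944

0x1199 = 1000110011001
0b1101100000101 = 1101100000101
→ AND → 1000100000001 = 4353
→ shifted right by 2 → 0010001000000 = 1088
0b1101000011001 = 1101000011001
→ XOR → 1111001011001 = 7769
0x1A2F = 1101000101111
→ XOR → 0010001110110 = 1142
→ shifted left by 3 (mod 2^13) → 0001110110000 = 944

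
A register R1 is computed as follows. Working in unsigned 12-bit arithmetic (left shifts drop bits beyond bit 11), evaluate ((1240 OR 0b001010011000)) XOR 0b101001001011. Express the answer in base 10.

3219

1240 = 010011011000
0b001010011000 = 001010011000
→ OR → 011011011000 = 1752
0b101001001011 = 101001001011
→ XOR → 110010010011 = 3219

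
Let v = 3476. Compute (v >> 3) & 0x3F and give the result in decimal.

v = 0110110010100
Shift right by 3: 0110110010
Mask low 6 bits: 110010 = 50

50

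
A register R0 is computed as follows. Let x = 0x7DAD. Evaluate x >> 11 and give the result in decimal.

0x7DAD = 111110110101101
shift right by 11 → 000000000001111 = 15
(equivalently, floor(32173 / 2048))

15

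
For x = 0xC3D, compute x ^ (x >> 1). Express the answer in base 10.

x = 110000111101 = 3133
x>>1 = 011000011110
XOR  = 101000100011 = 2595
(x ^ (x >> 1) gives the standard binary-reflected Gray code of x.)

2595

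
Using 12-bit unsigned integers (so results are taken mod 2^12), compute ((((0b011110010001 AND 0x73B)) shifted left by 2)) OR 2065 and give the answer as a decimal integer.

3157

0b011110010001 = 011110010001
0x73B = 011100111011
→ AND → 011100010001 = 1809
→ shifted left by 2 (mod 2^12) → 110001000100 = 3140
2065 = 100000010001
→ OR → 110001010101 = 3157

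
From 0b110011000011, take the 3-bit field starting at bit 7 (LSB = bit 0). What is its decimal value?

1

v = 110011000011
Shift right by 7: 11001
Mask low 3 bits: 001 = 1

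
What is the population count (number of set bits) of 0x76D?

0x76D = 11101101101
Count the 1s: 1 + 1 + 1 + 1 + 1 + 1 + 1 + 1 = 8

8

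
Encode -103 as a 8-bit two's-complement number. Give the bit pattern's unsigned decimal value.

153

103 in 8 bits: 01100111
Invert: 10011000
Add 1:  10011001 = 153
(Check: 2^8 - 103 = 256 - 103 = 153.)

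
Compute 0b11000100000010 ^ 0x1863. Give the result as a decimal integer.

a = 11000100000010
0x1863 = 01100001100011
XOR → 10100101100001 = 10593

10593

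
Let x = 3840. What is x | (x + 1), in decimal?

3841

x = 111100000000 = 3840
x + 1 = 111100000001
OR    = 111100000001 = 3841
(x | (x + 1) sets the lowest cleared bit.)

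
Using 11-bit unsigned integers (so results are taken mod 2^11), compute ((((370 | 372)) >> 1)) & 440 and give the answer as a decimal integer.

184

370 = 00101110010
372 = 00101110100
→ | → 00101110110 = 374
→ >> 1 → 00010111011 = 187
440 = 00110111000
→ & → 00010111000 = 184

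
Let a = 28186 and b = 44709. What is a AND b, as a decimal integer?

28186 = 0110111000011010
44709 = 1010111010100101
AND → 0010111000000000 = 11776

11776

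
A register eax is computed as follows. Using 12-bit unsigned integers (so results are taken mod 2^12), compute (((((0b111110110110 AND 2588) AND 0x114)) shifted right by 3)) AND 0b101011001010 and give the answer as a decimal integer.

2

0b111110110110 = 111110110110
2588 = 101000011100
→ AND → 101000010100 = 2580
0x114 = 000100010100
→ AND → 000000010100 = 20
→ shifted right by 3 → 000000000010 = 2
0b101011001010 = 101011001010
→ AND → 000000000010 = 2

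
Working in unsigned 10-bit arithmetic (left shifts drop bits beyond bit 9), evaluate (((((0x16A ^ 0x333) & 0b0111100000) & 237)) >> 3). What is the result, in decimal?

0x16A = 0101101010
0x333 = 1100110011
→ ^ → 1001011001 = 601
0b0111100000 = 0111100000
→ & → 0001000000 = 64
237 = 0011101101
→ & → 0001000000 = 64
→ >> 3 → 0000001000 = 8

8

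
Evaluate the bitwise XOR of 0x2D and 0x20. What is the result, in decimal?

13

0x2D = 101101
0x20 = 100000
XOR → 001101 = 13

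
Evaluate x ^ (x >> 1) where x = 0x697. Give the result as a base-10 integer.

1500

x = 11010010111 = 1687
x>>1 = 01101001011
XOR  = 10111011100 = 1500
(x ^ (x >> 1) gives the standard binary-reflected Gray code of x.)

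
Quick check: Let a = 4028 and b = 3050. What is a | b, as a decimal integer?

4094

4028 = 111110111100
3050 = 101111101010
 OR → 111111111110 = 4094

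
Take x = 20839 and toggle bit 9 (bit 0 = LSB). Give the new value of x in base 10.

x = 101000101100111
bit 9 is currently 0; toggle it via x ^ (1 << 9) = x ^ 512
→ 101001101100111 = 21351

21351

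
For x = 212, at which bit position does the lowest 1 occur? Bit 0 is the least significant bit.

2

212 = 11010100
Trailing zeros: 2, so the lowest set bit is bit 2 (value 4).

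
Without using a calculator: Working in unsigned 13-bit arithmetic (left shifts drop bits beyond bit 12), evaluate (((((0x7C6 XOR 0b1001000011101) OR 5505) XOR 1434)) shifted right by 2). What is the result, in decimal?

0x7C6 = 0011111000110
0b1001000011101 = 1001000011101
→ XOR → 1010111011011 = 5595
5505 = 1010110000001
→ OR → 1010111011011 = 5595
1434 = 0010110011010
→ XOR → 1000001000001 = 4161
→ shifted right by 2 → 0010000010000 = 1040

1040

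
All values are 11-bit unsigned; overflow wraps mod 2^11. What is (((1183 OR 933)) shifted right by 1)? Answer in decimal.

1183 = 10010011111
933 = 01110100101
→ OR → 11110111111 = 1983
→ shifted right by 1 → 01111011111 = 991

991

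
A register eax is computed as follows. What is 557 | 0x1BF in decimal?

959

557 = 1000101101
0x1BF = 0110111111
 OR → 1110111111 = 959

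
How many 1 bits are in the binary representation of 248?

248 = 11111000
Count the 1s: 1 + 1 + 1 + 1 + 1 = 5

5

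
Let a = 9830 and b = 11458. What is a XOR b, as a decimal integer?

2724

9830 = 10011001100110
11458 = 10110011000010
XOR → 00101010100100 = 2724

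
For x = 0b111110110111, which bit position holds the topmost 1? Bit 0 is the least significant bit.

0b111110110111 = 111110110111
The topmost 1 is at position 11 (since 2^11 = 2048 ≤ 4023 < 4096).

11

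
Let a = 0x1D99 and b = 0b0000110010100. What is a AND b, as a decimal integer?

0x1D99 = 1110110011001
b = 0000110010100
AND → 0000110010000 = 400

400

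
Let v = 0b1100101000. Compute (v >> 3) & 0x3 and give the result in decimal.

1

v = 1100101000
Shift right by 3: 1100101
Mask low 2 bits: 01 = 1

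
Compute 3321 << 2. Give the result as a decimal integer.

3321 = 00110011111001
shift left by 2 → 11001111100100 = 13284
(equivalently, 3321 × 2^2 = 3321 × 4)

13284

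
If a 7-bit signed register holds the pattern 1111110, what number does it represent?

pattern = 1111110 (MSB is 1 ⇒ negative)
Invert: 0000001, add 1 → 0000010 = 2, so the value is -2.
(Equivalently: 126 - 2^7 = 126 - 128 = -2.)

-2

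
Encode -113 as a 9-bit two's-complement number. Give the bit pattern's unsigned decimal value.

399

113 in 9 bits: 001110001
Invert: 110001110
Add 1:  110001111 = 399
(Check: 2^9 - 113 = 512 - 113 = 399.)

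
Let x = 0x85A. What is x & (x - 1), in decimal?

x = 100001011010 = 2138
x - 1 = 100001011001
AND   = 100001011000 = 2136
(x & (x - 1) clears the lowest set bit of x.)

2136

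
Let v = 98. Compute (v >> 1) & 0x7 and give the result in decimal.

v = 0001100010
Shift right by 1: 000110001
Mask low 3 bits: 001 = 1

1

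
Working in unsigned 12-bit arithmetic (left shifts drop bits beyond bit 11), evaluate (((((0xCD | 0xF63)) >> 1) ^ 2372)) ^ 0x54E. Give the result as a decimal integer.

0xCD = 000011001101
0xF63 = 111101100011
→ | → 111111101111 = 4079
→ >> 1 → 011111110111 = 2039
2372 = 100101000100
→ ^ → 111010110011 = 3763
0x54E = 010101001110
→ ^ → 101111111101 = 3069

3069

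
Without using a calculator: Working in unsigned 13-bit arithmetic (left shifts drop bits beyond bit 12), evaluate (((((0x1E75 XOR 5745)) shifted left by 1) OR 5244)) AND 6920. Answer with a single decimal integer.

0x1E75 = 1111001110101
5745 = 1011001110001
→ XOR → 0100000000100 = 2052
→ shifted left by 1 (mod 2^13) → 1000000001000 = 4104
5244 = 1010001111100
→ OR → 1010001111100 = 5244
6920 = 1101100001000
→ AND → 1000000001000 = 4104

4104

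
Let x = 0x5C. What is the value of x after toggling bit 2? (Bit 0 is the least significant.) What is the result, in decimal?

x = 0001011100
bit 2 is currently 1; toggle it via x ^ (1 << 2) = x ^ 4
→ 0001011000 = 88

88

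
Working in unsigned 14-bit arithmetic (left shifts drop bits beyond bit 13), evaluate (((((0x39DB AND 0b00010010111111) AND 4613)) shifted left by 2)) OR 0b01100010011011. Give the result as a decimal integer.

0x39DB = 11100111011011
0b00010010111111 = 00010010111111
→ AND → 00000010011011 = 155
4613 = 01001000000101
→ AND → 00000000000001 = 1
→ shifted left by 2 (mod 2^14) → 00000000000100 = 4
0b01100010011011 = 01100010011011
→ OR → 01100010011111 = 6303

6303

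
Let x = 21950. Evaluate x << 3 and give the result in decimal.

21950 = 000101010110111110
shift left by 3 → 101010110111110000 = 175600
(equivalently, 21950 × 2^3 = 21950 × 8)

175600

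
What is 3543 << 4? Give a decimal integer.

3543 = 0000110111010111
shift left by 4 → 1101110101110000 = 56688
(equivalently, 3543 × 2^4 = 3543 × 16)

56688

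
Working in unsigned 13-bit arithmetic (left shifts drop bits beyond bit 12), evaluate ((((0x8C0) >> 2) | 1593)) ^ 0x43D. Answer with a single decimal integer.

0x8C0 = 0100011000000
→ >> 2 → 0001000110000 = 560
1593 = 0011000111001
→ | → 0011000111001 = 1593
0x43D = 0010000111101
→ ^ → 0001000000100 = 516

516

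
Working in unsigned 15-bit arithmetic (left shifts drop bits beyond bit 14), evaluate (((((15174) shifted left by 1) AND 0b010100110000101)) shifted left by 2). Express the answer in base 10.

528

15174 = 011101101000110
→ shifted left by 1 (mod 2^15) → 111011010001100 = 30348
0b010100110000101 = 010100110000101
→ AND → 010000010000100 = 8324
→ shifted left by 2 (mod 2^15) → 000001000010000 = 528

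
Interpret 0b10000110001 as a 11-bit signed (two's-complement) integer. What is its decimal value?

-975

pattern = 10000110001 (MSB is 1 ⇒ negative)
Invert: 01111001110, add 1 → 01111001111 = 975, so the value is -975.
(Equivalently: 1073 - 2^11 = 1073 - 2048 = -975.)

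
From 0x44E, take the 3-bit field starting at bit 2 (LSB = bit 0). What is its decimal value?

v = 010001001110
Shift right by 2: 0100010011
Mask low 3 bits: 011 = 3

3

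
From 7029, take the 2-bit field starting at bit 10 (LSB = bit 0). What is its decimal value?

v = 001101101110101
Shift right by 10: 00110
Mask low 2 bits: 10 = 2

2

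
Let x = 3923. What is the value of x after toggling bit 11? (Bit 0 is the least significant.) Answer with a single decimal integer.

1875

x = 111101010011
bit 11 is currently 1; toggle it via x ^ (1 << 11) = x ^ 2048
→ 011101010011 = 1875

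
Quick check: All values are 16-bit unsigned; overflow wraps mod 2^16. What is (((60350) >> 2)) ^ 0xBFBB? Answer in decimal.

34132

60350 = 1110101110111110
→ >> 2 → 0011101011101111 = 15087
0xBFBB = 1011111110111011
→ ^ → 1000010101010100 = 34132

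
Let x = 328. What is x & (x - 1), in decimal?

x = 101001000 = 328
x - 1 = 101000111
AND   = 101000000 = 320
(x & (x - 1) clears the lowest set bit of x.)

320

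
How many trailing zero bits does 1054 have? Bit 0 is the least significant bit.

1

1054 = 10000011110
Trailing zeros: 1, so the lowest set bit is bit 1 (value 2).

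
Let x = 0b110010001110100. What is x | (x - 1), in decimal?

x = 110010001110100 = 25716
x - 1 = 110010001110011
OR    = 110010001110111 = 25719
(x | (x - 1) sets all bits below the lowest set bit.)

25719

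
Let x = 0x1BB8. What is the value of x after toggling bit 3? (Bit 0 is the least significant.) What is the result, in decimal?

x = 1101110111000
bit 3 is currently 1; toggle it via x ^ (1 << 3) = x ^ 8
→ 1101110110000 = 7088

7088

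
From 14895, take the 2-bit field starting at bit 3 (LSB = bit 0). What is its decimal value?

1

v = 11101000101111
Shift right by 3: 11101000101
Mask low 2 bits: 01 = 1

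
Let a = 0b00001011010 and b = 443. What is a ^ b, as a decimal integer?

a = 001011010
443 = 110111011
XOR → 111100001 = 481

481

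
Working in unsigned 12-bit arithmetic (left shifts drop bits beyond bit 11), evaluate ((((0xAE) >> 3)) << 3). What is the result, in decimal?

168

0xAE = 000010101110
→ >> 3 → 000000010101 = 21
→ << 3 (mod 2^12) → 000010101000 = 168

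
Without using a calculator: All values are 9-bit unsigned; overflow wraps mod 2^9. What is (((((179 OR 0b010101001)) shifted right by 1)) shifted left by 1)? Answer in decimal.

179 = 010110011
0b010101001 = 010101001
→ OR → 010111011 = 187
→ shifted right by 1 → 001011101 = 93
→ shifted left by 1 (mod 2^9) → 010111010 = 186

186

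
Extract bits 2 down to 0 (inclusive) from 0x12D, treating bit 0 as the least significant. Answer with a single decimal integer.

v = 100101101
Shift right by 0: 100101101
Mask low 3 bits: 101 = 5

5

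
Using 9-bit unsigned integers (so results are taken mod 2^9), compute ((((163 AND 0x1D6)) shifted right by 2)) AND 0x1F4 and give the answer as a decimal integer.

32

163 = 010100011
0x1D6 = 111010110
→ AND → 010000010 = 130
→ shifted right by 2 → 000100000 = 32
0x1F4 = 111110100
→ AND → 000100000 = 32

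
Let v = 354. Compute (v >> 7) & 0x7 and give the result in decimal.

v = 00000101100010
Shift right by 7: 0000010
Mask low 3 bits: 010 = 2

2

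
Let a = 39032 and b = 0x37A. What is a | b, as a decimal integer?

39032 = 1001100001111000
0x37A = 0000001101111010
 OR → 1001101101111010 = 39802

39802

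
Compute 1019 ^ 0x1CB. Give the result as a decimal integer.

1019 = 1111111011
0x1CB = 0111001011
XOR → 1000110000 = 560

560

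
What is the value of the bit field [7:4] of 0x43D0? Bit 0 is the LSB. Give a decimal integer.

13

v = 0100001111010000
Shift right by 4: 010000111101
Mask low 4 bits: 1101 = 13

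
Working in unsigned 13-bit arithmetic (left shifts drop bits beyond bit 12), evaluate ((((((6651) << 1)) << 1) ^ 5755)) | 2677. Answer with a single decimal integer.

6651 = 1100111111011
→ << 1 (mod 2^13) → 1001111110110 = 5110
→ << 1 (mod 2^13) → 0011111101100 = 2028
5755 = 1011001111011
→ ^ → 1000110010111 = 4503
2677 = 0101001110101
→ | → 1101111110111 = 7159

7159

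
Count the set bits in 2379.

2379 = 100101001011
Count the 1s: 1 + 1 + 1 + 1 + 1 + 1 = 6

6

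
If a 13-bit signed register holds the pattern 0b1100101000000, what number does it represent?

pattern = 1100101000000 (MSB is 1 ⇒ negative)
Invert: 0011010111111, add 1 → 0011011000000 = 1728, so the value is -1728.
(Equivalently: 6464 - 2^13 = 6464 - 8192 = -1728.)

-1728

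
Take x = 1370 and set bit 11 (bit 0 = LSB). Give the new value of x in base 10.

3418

x = 000010101011010
bit 11 is currently 0; set it via x | (1 << 11) = x | 2048
→ 000110101011010 = 3418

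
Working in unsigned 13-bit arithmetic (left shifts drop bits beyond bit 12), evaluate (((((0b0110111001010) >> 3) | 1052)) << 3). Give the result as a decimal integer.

3560

0b0110111001010 = 0110111001010
→ >> 3 → 0000110111001 = 441
1052 = 0010000011100
→ | → 0010110111101 = 1469
→ << 3 (mod 2^13) → 0110111101000 = 3560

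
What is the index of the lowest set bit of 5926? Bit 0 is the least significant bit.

1

5926 = 1011100100110
Trailing zeros: 1, so the lowest set bit is bit 1 (value 2).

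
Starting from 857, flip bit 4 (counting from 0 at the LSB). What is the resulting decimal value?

841

x = 1101011001
bit 4 is currently 1; toggle it via x ^ (1 << 4) = x ^ 16
→ 1101001001 = 841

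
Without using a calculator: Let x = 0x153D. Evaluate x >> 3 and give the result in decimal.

679

0x153D = 1010100111101
shift right by 3 → 0001010100111 = 679
(equivalently, floor(5437 / 8))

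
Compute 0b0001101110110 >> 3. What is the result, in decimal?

110

x = 1101110110
shift right by 3 → 0001101110 = 110
(equivalently, floor(886 / 8))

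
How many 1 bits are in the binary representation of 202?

202 = 11001010
Count the 1s: 1 + 1 + 1 + 1 = 4

4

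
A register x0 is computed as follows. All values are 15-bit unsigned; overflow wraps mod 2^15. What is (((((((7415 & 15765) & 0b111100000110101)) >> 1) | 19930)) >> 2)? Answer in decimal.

7415 = 001110011110111
15765 = 011110110010101
→ & → 001110010010101 = 7317
0b111100000110101 = 111100000110101
→ & → 001100000010101 = 6165
→ >> 1 → 000110000001010 = 3082
19930 = 100110111011010
→ | → 100110111011010 = 19930
→ >> 2 → 001001101110110 = 4982

4982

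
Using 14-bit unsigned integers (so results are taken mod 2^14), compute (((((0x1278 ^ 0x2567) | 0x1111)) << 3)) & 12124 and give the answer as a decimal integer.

10328

0x1278 = 01001001111000
0x2567 = 10010101100111
→ ^ → 11011100011111 = 14111
0x1111 = 01000100010001
→ | → 11011100011111 = 14111
→ << 3 (mod 2^14) → 11100011111000 = 14584
12124 = 10111101011100
→ & → 10100001011000 = 10328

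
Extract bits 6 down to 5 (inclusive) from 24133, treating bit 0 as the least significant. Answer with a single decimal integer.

v = 0101111001000101
Shift right by 5: 01011110010
Mask low 2 bits: 10 = 2

2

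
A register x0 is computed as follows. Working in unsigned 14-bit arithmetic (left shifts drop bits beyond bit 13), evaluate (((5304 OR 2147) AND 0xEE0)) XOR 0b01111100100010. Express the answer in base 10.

5304 = 01010010111000
2147 = 00100001100011
→ OR → 01110011111011 = 7419
0xEE0 = 00111011100000
→ AND → 00110011100000 = 3296
0b01111100100010 = 01111100100010
→ XOR → 01001111000010 = 5058

5058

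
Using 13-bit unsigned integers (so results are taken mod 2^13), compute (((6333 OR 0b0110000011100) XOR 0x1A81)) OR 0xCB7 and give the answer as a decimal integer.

6333 = 1100010111101
0b0110000011100 = 0110000011100
→ OR → 1110010111101 = 7357
0x1A81 = 1101010000001
→ XOR → 0011000111100 = 1596
0xCB7 = 0110010110111
→ OR → 0111010111111 = 3775

3775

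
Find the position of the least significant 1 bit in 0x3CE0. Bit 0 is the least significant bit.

0x3CE0 = 11110011100000
Trailing zeros: 5, so the lowest set bit is bit 5 (value 32).

5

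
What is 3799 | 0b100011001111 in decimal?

3799 = 111011010111
b = 100011001111
 OR → 111011011111 = 3807

3807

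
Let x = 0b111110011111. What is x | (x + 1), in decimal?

x = 111110011111 = 3999
x + 1 = 111110100000
OR    = 111110111111 = 4031
(x | (x + 1) sets the lowest cleared bit.)

4031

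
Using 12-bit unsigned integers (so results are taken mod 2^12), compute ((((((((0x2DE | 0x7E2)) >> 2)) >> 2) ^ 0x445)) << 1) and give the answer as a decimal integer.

2164

0x2DE = 001011011110
0x7E2 = 011111100010
→ | → 011111111110 = 2046
→ >> 2 → 000111111111 = 511
→ >> 2 → 000001111111 = 127
0x445 = 010001000101
→ ^ → 010000111010 = 1082
→ << 1 (mod 2^12) → 100001110100 = 2164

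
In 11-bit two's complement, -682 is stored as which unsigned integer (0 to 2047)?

1366

682 in 11 bits: 01010101010
Invert: 10101010101
Add 1:  10101010110 = 1366
(Check: 2^11 - 682 = 2048 - 682 = 1366.)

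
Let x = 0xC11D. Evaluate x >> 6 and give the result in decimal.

0xC11D = 1100000100011101
shift right by 6 → 0000001100000100 = 772
(equivalently, floor(49437 / 64))

772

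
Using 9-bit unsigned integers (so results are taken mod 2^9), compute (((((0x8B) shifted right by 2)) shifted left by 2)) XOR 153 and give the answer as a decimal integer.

17

0x8B = 010001011
→ shifted right by 2 → 000100010 = 34
→ shifted left by 2 (mod 2^9) → 010001000 = 136
153 = 010011001
→ XOR → 000010001 = 17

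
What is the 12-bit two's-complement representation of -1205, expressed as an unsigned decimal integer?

2891

1205 in 12 bits: 010010110101
Invert: 101101001010
Add 1:  101101001011 = 2891
(Check: 2^12 - 1205 = 4096 - 1205 = 2891.)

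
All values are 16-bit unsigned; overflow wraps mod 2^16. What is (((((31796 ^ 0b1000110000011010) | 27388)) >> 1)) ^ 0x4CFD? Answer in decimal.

12674

31796 = 0111110000110100
0b1000110000011010 = 1000110000011010
→ ^ → 1111000000101110 = 61486
27388 = 0110101011111100
→ | → 1111101011111110 = 64254
→ >> 1 → 0111110101111111 = 32127
0x4CFD = 0100110011111101
→ ^ → 0011000110000010 = 12674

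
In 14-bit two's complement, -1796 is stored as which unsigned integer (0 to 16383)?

1796 in 14 bits: 00011100000100
Invert: 11100011111011
Add 1:  11100011111100 = 14588
(Check: 2^14 - 1796 = 16384 - 1796 = 14588.)

14588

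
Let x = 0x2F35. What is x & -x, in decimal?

x = 10111100110101 = 12085
-x (two's complement) = …01000011001011
AND   = 00000000000001 = 1
(x & -x isolates the lowest set bit of x.)

1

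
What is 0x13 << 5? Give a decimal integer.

608

0x13 = 0000010011
shift left by 5 → 1001100000 = 608
(equivalently, 19 × 2^5 = 19 × 32)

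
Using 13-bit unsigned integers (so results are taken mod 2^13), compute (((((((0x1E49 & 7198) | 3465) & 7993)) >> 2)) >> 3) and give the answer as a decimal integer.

232

0x1E49 = 1111001001001
7198 = 1110000011110
→ & → 1110000001000 = 7176
3465 = 0110110001001
→ | → 1110110001001 = 7561
7993 = 1111100111001
→ & → 1110100001001 = 7433
→ >> 2 → 0011101000010 = 1858
→ >> 3 → 0000011101000 = 232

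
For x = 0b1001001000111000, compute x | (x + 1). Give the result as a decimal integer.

37433

x = 1001001000111000 = 37432
x + 1 = 1001001000111001
OR    = 1001001000111001 = 37433
(x | (x + 1) sets the lowest cleared bit.)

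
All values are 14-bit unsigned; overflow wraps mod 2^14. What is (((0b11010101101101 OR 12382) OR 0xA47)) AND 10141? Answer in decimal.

10013

0b11010101101101 = 11010101101101
12382 = 11000001011110
→ OR → 11010101111111 = 13695
0xA47 = 00101001000111
→ OR → 11111101111111 = 16255
10141 = 10011110011101
→ AND → 10011100011101 = 10013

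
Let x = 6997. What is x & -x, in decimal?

1

x = 1101101010101 = 6997
-x (two's complement) = …0010010101011
AND   = 0000000000001 = 1
(x & -x isolates the lowest set bit of x.)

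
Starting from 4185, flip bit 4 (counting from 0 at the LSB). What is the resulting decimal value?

4169

x = 1000001011001
bit 4 is currently 1; toggle it via x ^ (1 << 4) = x ^ 16
→ 1000001001001 = 4169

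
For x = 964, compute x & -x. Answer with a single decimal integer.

4

x = 1111000100 = 964
-x (two's complement) = …0000111100
AND   = 0000000100 = 4
(x & -x isolates the lowest set bit of x.)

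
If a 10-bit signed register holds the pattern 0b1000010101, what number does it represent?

-491

pattern = 1000010101 (MSB is 1 ⇒ negative)
Invert: 0111101010, add 1 → 0111101011 = 491, so the value is -491.
(Equivalently: 533 - 2^10 = 533 - 1024 = -491.)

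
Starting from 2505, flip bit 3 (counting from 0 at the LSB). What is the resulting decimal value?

x = 100111001001
bit 3 is currently 1; toggle it via x ^ (1 << 3) = x ^ 8
→ 100111000001 = 2497

2497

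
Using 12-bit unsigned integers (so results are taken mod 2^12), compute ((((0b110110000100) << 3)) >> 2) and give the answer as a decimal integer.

776

0b110110000100 = 110110000100
→ << 3 (mod 2^12) → 110000100000 = 3104
→ >> 2 → 001100001000 = 776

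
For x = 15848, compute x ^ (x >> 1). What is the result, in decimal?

8988

x = 11110111101000 = 15848
x>>1 = 01111011110100
XOR  = 10001100011100 = 8988
(x ^ (x >> 1) gives the standard binary-reflected Gray code of x.)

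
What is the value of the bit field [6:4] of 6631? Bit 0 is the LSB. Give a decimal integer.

6

v = 1100111100111
Shift right by 4: 110011110
Mask low 3 bits: 110 = 6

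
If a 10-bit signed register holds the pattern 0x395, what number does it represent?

pattern = 1110010101 (MSB is 1 ⇒ negative)
Invert: 0001101010, add 1 → 0001101011 = 107, so the value is -107.
(Equivalently: 917 - 2^10 = 917 - 1024 = -107.)

-107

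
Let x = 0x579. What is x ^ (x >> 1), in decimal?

1989

x = 10101111001 = 1401
x>>1 = 01010111100
XOR  = 11111000101 = 1989
(x ^ (x >> 1) gives the standard binary-reflected Gray code of x.)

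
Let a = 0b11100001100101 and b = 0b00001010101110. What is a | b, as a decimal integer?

15087

a = 11100001100101
b = 00001010101110
 OR → 11101011101111 = 15087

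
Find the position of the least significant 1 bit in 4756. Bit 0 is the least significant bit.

4756 = 1001010010100
Trailing zeros: 2, so the lowest set bit is bit 2 (value 4).

2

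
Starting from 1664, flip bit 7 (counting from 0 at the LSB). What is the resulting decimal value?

x = 11010000000
bit 7 is currently 1; toggle it via x ^ (1 << 7) = x ^ 128
→ 11000000000 = 1536

1536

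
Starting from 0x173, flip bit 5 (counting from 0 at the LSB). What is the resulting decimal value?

339

x = 0101110011
bit 5 is currently 1; toggle it via x ^ (1 << 5) = x ^ 32
→ 0101010011 = 339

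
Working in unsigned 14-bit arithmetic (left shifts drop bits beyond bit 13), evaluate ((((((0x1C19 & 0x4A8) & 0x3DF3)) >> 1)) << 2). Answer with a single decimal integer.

0x1C19 = 01110000011001
0x4A8 = 00010010101000
→ & → 00010000001000 = 1032
0x3DF3 = 11110111110011
→ & → 00010000000000 = 1024
→ >> 1 → 00001000000000 = 512
→ << 2 (mod 2^14) → 00100000000000 = 2048

2048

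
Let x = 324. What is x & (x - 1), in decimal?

x = 101000100 = 324
x - 1 = 101000011
AND   = 101000000 = 320
(x & (x - 1) clears the lowest set bit of x.)

320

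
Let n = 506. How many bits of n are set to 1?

7

506 = 111111010
Count the 1s: 1 + 1 + 1 + 1 + 1 + 1 + 1 = 7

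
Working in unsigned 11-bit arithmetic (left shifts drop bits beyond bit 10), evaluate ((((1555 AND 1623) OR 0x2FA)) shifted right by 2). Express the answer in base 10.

1555 = 11000010011
1623 = 11001010111
→ AND → 11000010011 = 1555
0x2FA = 01011111010
→ OR → 11011111011 = 1787
→ shifted right by 2 → 00110111110 = 446

446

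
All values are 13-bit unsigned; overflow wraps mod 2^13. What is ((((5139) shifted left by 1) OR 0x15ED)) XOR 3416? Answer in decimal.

5139 = 1010000010011
→ shifted left by 1 (mod 2^13) → 0100000100110 = 2086
0x15ED = 1010111101101
→ OR → 1110111101111 = 7663
3416 = 0110101011000
→ XOR → 1000010110111 = 4279

4279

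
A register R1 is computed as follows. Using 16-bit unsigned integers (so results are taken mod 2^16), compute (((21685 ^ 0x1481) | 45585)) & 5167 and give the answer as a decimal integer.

4133

21685 = 0101010010110101
0x1481 = 0001010010000001
→ ^ → 0100000000110100 = 16436
45585 = 1011001000010001
→ | → 1111001000110101 = 62005
5167 = 0001010000101111
→ & → 0001000000100101 = 4133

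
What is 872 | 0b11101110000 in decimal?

1912

872 = 01101101000
b = 11101110000
 OR → 11101111000 = 1912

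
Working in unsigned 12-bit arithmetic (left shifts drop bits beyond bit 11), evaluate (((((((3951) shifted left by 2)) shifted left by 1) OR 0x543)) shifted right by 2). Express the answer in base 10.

3951 = 111101101111
→ shifted left by 2 (mod 2^12) → 110110111100 = 3516
→ shifted left by 1 (mod 2^12) → 101101111000 = 2936
0x543 = 010101000011
→ OR → 111101111011 = 3963
→ shifted right by 2 → 001111011110 = 990

990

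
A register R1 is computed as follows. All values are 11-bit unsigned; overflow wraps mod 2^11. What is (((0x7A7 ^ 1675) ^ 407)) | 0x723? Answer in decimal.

1979

0x7A7 = 11110100111
1675 = 11010001011
→ ^ → 00100101100 = 300
407 = 00110010111
→ ^ → 00010111011 = 187
0x723 = 11100100011
→ | → 11110111011 = 1979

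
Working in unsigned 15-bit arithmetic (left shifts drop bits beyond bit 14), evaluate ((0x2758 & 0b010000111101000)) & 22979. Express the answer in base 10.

0x2758 = 010011101011000
0b010000111101000 = 010000111101000
→ & → 010000101001000 = 8520
22979 = 101100111000011
→ & → 000000101000000 = 320

320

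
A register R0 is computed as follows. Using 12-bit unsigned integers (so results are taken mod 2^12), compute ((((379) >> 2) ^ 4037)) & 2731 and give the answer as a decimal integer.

2699

379 = 000101111011
→ >> 2 → 000001011110 = 94
4037 = 111111000101
→ ^ → 111110011011 = 3995
2731 = 101010101011
→ & → 101010001011 = 2699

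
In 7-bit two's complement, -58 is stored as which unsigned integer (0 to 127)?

70

58 in 7 bits: 0111010
Invert: 1000101
Add 1:  1000110 = 70
(Check: 2^7 - 58 = 128 - 58 = 70.)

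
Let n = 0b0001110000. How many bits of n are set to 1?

3

n = 1110000
Count the 1s: 1 + 1 + 1 = 3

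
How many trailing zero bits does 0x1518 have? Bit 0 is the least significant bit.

0x1518 = 1010100011000
Trailing zeros: 3, so the lowest set bit is bit 3 (value 8).

3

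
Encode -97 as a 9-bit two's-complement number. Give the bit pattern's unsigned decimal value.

415

97 in 9 bits: 001100001
Invert: 110011110
Add 1:  110011111 = 415
(Check: 2^9 - 97 = 512 - 97 = 415.)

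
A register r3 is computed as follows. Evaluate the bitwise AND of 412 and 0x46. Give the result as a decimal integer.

4

412 = 110011100
0x46 = 001000110
AND → 000000100 = 4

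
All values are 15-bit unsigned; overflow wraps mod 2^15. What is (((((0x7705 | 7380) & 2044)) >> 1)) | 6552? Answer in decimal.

0x7705 = 111011100000101
7380 = 001110011010100
→ | → 111111111010101 = 32725
2044 = 000011111111100
→ & → 000011111010100 = 2004
→ >> 1 → 000001111101010 = 1002
6552 = 001100110011000
→ | → 001101111111010 = 7162

7162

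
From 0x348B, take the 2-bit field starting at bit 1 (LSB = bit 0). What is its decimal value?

v = 11010010001011
Shift right by 1: 1101001000101
Mask low 2 bits: 01 = 1

1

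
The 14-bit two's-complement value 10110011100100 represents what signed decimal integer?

pattern = 10110011100100 (MSB is 1 ⇒ negative)
Invert: 01001100011011, add 1 → 01001100011100 = 4892, so the value is -4892.
(Equivalently: 11492 - 2^14 = 11492 - 16384 = -4892.)

-4892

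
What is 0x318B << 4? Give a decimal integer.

0x318B = 000011000110001011
shift left by 4 → 110001100010110000 = 202928
(equivalently, 12683 × 2^4 = 12683 × 16)

202928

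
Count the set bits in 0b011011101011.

8

n = 11011101011
Count the 1s: 1 + 1 + 1 + 1 + 1 + 1 + 1 + 1 = 8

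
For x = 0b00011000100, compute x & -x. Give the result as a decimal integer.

x = 11000100 = 196
-x (two's complement) = …00111100
AND   = 00000100 = 4
(x & -x isolates the lowest set bit of x.)

4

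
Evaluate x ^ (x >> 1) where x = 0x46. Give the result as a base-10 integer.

x = 1000110 = 70
x>>1 = 0100011
XOR  = 1100101 = 101
(x ^ (x >> 1) gives the standard binary-reflected Gray code of x.)

101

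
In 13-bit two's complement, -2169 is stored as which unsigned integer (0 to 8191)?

6023

2169 in 13 bits: 0100001111001
Invert: 1011110000110
Add 1:  1011110000111 = 6023
(Check: 2^13 - 2169 = 8192 - 2169 = 6023.)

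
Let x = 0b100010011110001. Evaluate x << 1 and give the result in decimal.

35298

x = 0100010011110001
shift left by 1 → 1000100111100010 = 35298
(equivalently, 17649 × 2^1 = 17649 × 2)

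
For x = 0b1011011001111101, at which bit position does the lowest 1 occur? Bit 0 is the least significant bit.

0

0b1011011001111101 = 1011011001111101
Trailing zeros: 0, so the lowest set bit is bit 0 (value 1).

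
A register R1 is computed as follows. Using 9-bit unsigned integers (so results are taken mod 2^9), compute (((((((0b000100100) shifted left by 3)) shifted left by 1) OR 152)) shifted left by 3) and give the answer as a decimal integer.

192

0b000100100 = 000100100
→ shifted left by 3 (mod 2^9) → 100100000 = 288
→ shifted left by 1 (mod 2^9) → 001000000 = 64
152 = 010011000
→ OR → 011011000 = 216
→ shifted left by 3 (mod 2^9) → 011000000 = 192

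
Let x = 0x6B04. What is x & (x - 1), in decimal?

x = 110101100000100 = 27396
x - 1 = 110101100000011
AND   = 110101100000000 = 27392
(x & (x - 1) clears the lowest set bit of x.)

27392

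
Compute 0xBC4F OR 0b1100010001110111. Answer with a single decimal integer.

64639

0xBC4F = 1011110001001111
b = 1100010001110111
 OR → 1111110001111111 = 64639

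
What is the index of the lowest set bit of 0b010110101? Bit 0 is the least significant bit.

0

0b010110101 = 10110101
Trailing zeros: 0, so the lowest set bit is bit 0 (value 1).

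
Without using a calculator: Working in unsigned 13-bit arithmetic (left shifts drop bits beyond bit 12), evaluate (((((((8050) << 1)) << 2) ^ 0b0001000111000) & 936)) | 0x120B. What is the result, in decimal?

8050 = 1111101110010
→ << 1 (mod 2^13) → 1111011100100 = 7908
→ << 2 (mod 2^13) → 1101110010000 = 7056
0b0001000111000 = 0001000111000
→ ^ → 1100110101000 = 6568
936 = 0001110101000
→ & → 0000110101000 = 424
0x120B = 1001000001011
→ | → 1001110101011 = 5035

5035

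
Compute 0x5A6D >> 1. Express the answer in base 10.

0x5A6D = 101101001101101
shift right by 1 → 010110100110110 = 11574
(equivalently, floor(23149 / 2))

11574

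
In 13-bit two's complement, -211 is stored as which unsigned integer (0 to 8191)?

211 in 13 bits: 0000011010011
Invert: 1111100101100
Add 1:  1111100101101 = 7981
(Check: 2^13 - 211 = 8192 - 211 = 7981.)

7981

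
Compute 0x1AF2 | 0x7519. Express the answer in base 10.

32763

0x1AF2 = 001101011110010
0x7519 = 111010100011001
 OR → 111111111111011 = 32763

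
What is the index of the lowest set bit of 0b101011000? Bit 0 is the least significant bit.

3

0b101011000 = 101011000
Trailing zeros: 3, so the lowest set bit is bit 3 (value 8).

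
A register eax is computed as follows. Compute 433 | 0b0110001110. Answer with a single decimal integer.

447

433 = 110110001
b = 110001110
 OR → 110111111 = 447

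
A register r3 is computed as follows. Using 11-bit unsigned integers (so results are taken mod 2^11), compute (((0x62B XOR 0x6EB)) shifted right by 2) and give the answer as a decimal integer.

0x62B = 11000101011
0x6EB = 11011101011
→ XOR → 00011000000 = 192
→ shifted right by 2 → 00000110000 = 48

48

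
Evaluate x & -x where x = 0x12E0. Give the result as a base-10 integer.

32

x = 1001011100000 = 4832
-x (two's complement) = …0110100100000
AND   = 0000000100000 = 32
(x & -x isolates the lowest set bit of x.)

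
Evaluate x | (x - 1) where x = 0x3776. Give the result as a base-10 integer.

x = 11011101110110 = 14198
x - 1 = 11011101110101
OR    = 11011101110111 = 14199
(x | (x - 1) sets all bits below the lowest set bit.)

14199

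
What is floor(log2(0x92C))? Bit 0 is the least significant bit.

11

0x92C = 100100101100
The topmost 1 is at position 11 (since 2^11 = 2048 ≤ 2348 < 4096).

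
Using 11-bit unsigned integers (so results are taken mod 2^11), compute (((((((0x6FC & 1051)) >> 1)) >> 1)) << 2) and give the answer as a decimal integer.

0x6FC = 11011111100
1051 = 10000011011
→ & → 10000011000 = 1048
→ >> 1 → 01000001100 = 524
→ >> 1 → 00100000110 = 262
→ << 2 (mod 2^11) → 10000011000 = 1048

1048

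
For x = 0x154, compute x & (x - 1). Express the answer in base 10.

336

x = 101010100 = 340
x - 1 = 101010011
AND   = 101010000 = 336
(x & (x - 1) clears the lowest set bit of x.)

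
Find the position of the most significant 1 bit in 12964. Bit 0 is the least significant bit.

12964 = 11001010100100
The topmost 1 is at position 13 (since 2^13 = 8192 ≤ 12964 < 16384).

13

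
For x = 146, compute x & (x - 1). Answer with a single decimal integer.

x = 10010010 = 146
x - 1 = 10010001
AND   = 10010000 = 144
(x & (x - 1) clears the lowest set bit of x.)

144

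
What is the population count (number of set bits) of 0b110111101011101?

11

n = 110111101011101
Count the 1s: 1 + 1 + 1 + 1 + 1 + 1 + 1 + 1 + 1 + 1 + 1 = 11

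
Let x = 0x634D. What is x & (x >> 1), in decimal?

8452

x = 110001101001101 = 25421
x>>1 = 011000110100110
AND  = 010000100000100 = 8452
(x & (x >> 1) has a 1 wherever x has two consecutive 1 bits.)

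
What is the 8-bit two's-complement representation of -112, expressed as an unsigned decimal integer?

112 in 8 bits: 01110000
Invert: 10001111
Add 1:  10010000 = 144
(Check: 2^8 - 112 = 256 - 112 = 144.)

144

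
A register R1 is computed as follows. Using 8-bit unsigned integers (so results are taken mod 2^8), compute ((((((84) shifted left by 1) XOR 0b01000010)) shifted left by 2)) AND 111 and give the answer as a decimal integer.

40

84 = 01010100
→ shifted left by 1 (mod 2^8) → 10101000 = 168
0b01000010 = 01000010
→ XOR → 11101010 = 234
→ shifted left by 2 (mod 2^8) → 10101000 = 168
111 = 01101111
→ AND → 00101000 = 40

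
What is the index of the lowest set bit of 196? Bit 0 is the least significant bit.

196 = 11000100
Trailing zeros: 2, so the lowest set bit is bit 2 (value 4).

2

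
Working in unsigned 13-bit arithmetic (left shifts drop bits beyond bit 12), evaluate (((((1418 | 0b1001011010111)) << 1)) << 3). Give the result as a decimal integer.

7664

1418 = 0010110001010
0b1001011010111 = 1001011010111
→ | → 1011111011111 = 6111
→ << 1 (mod 2^13) → 0111110111110 = 4030
→ << 3 (mod 2^13) → 1110111110000 = 7664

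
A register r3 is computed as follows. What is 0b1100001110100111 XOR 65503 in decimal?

15480

a = 1100001110100111
65503 = 1111111111011111
XOR → 0011110001111000 = 15480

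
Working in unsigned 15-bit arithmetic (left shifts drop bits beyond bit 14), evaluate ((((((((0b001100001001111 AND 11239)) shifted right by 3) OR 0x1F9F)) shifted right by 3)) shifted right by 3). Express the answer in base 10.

126

0b001100001001111 = 001100001001111
11239 = 010101111100111
→ AND → 000100001000111 = 2119
→ shifted right by 3 → 000000100001000 = 264
0x1F9F = 001111110011111
→ OR → 001111110011111 = 8095
→ shifted right by 3 → 000001111110011 = 1011
→ shifted right by 3 → 000000001111110 = 126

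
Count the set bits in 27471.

27471 = 110101101001111
Count the 1s: 1 + 1 + 1 + 1 + 1 + 1 + 1 + 1 + 1 + 1 = 10

10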